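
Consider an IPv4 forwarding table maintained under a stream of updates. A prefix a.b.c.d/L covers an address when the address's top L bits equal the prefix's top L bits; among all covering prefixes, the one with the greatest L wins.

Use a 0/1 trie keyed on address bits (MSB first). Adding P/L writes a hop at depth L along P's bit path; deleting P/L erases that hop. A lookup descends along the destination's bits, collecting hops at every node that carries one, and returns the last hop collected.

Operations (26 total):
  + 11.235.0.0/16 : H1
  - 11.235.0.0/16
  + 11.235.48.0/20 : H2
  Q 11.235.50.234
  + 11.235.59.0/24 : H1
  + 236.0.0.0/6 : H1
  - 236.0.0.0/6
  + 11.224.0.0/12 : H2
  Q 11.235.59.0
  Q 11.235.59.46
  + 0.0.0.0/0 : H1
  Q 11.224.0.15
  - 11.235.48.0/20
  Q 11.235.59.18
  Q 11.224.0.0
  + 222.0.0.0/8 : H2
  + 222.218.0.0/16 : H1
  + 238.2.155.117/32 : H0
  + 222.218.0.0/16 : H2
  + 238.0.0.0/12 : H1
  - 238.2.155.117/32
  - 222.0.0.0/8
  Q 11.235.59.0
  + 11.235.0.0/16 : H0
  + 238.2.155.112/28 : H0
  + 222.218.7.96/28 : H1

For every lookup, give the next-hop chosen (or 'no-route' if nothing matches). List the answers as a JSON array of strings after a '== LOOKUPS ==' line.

Trace:
  + 11.235.0.0/16 (H1) depth=16
  del 11.235.0.0/16 (clear depth 16)
  + 11.235.48.0/20 (H2) depth=20
  Q 11.235.50.234: descend 00001011111010110011 ; hops seen [H2] ; pick H2
  + 11.235.59.0/24 (H1) depth=24
  + 236.0.0.0/6 (H1) depth=6
  del 236.0.0.0/6 (clear depth 6)
  + 11.224.0.0/12 (H2) depth=12
  Q 11.235.59.0: descend 000010111110101100111011 ; hops seen [H2,H2,H1] ; pick H1
  Q 11.235.59.46: descend 000010111110101100111011 ; hops seen [H2,H2,H1] ; pick H1
  + 0.0.0.0/0 (H1) depth=0
  Q 11.224.0.15: descend 000010111110 ; hops seen [H1,H2] ; pick H2
  del 11.235.48.0/20 (clear depth 20)
  Q 11.235.59.18: descend 000010111110101100111011 ; hops seen [H1,H2,H1] ; pick H1
  Q 11.224.0.0: descend 000010111110 ; hops seen [H1,H2] ; pick H2
  + 222.0.0.0/8 (H2) depth=8
  + 222.218.0.0/16 (H1) depth=16
  + 238.2.155.117/32 (H0) depth=32
  + 222.218.0.0/16 (H2) depth=16
  + 238.0.0.0/12 (H1) depth=12
  del 238.2.155.117/32 (clear depth 32)
  del 222.0.0.0/8 (clear depth 8)
  Q 11.235.59.0: descend 000010111110101100111011 ; hops seen [H1,H2,H1] ; pick H1
  + 11.235.0.0/16 (H0) depth=16
  + 238.2.155.112/28 (H0) depth=28
  + 222.218.7.96/28 (H1) depth=28

== LOOKUPS ==
["H2","H1","H1","H2","H1","H2","H1"]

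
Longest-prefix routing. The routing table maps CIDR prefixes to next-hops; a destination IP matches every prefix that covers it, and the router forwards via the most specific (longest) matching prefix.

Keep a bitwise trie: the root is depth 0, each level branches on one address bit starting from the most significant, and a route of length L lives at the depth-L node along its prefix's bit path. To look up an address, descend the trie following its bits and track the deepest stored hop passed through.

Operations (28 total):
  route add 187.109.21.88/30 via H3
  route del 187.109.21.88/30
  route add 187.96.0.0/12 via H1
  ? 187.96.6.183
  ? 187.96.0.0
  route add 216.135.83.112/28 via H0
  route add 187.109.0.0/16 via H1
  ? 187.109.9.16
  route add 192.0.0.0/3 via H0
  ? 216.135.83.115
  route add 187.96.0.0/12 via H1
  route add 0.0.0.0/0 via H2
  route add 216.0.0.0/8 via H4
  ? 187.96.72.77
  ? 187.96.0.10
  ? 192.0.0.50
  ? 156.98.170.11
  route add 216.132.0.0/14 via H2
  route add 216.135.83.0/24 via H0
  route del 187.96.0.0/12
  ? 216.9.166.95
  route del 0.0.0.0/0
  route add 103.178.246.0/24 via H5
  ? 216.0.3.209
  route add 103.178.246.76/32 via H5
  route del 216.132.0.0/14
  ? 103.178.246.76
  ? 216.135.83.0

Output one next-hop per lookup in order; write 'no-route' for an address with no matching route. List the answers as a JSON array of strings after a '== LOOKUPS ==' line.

Apply in order:
  + 187.109.21.88/30 (H3) depth=30
  del 187.109.21.88/30 (clear depth 30)
  + 187.96.0.0/12 (H1) depth=12
  ? 187.96.6.183  path d0:-→d1:-→d2:-→d3:-→d4:-→d5:-→d6:-→d7:-→d8:-→d9:-→d10:-→d11:-→d12:H1  best=H1
  ? 187.96.0.0  path d0:-→d1:-→d2:-→d3:-→d4:-→d5:-→d6:-→d7:-→d8:-→d9:-→d10:-→d11:-→d12:H1  best=H1
  + 216.135.83.112/28 (H0) depth=28
  + 187.109.0.0/16 (H1) depth=16
  ? 187.109.9.16  path d0:-→d1:-→d2:-→d3:-→d4:-→d5:-→d6:-→d7:-→d8:-→d9:-→d10:-→d11:-→d12:H1→d13:-→d14:-→d15:-→d16:H1→d17:-→d18:-→d19:-  best=H1
  + 192.0.0.0/3 (H0) depth=3
  ? 216.135.83.115  path d0:-→d1:-→d2:-→d3:H0→d4:-→d5:-→d6:-→d7:-→d8:-→d9:-→d10:-→d11:-→d12:-→d13:-→d14:-→d15:-→d16:-→d17:-→d18:-→d19:-→d20:-→d21:-→d22:-→d23:-→d24:-→d25:-→d26:-→d27:-→d28:H0  best=H0
  + 187.96.0.0/12 (H1) depth=12
  + 0.0.0.0/0 (H2) depth=0
  + 216.0.0.0/8 (H4) depth=8
  ? 187.96.72.77  path d0:H2→d1:-→d2:-→d3:-→d4:-→d5:-→d6:-→d7:-→d8:-→d9:-→d10:-→d11:-→d12:H1  best=H1
  ? 187.96.0.10  path d0:H2→d1:-→d2:-→d3:-→d4:-→d5:-→d6:-→d7:-→d8:-→d9:-→d10:-→d11:-→d12:H1  best=H1
  ? 192.0.0.50  path d0:H2→d1:-→d2:-→d3:H0  best=H0
  ? 156.98.170.11  path d0:H2→d1:-→d2:-  best=H2
  + 216.132.0.0/14 (H2) depth=14
  + 216.135.83.0/24 (H0) depth=24
  del 187.96.0.0/12 (clear depth 12)
  ? 216.9.166.95  path d0:H2→d1:-→d2:-→d3:H0→d4:-→d5:-→d6:-→d7:-→d8:H4  best=H4
  del 0.0.0.0/0 (clear depth 0)
  + 103.178.246.0/24 (H5) depth=24
  ? 216.0.3.209  path d0:-→d1:-→d2:-→d3:H0→d4:-→d5:-→d6:-→d7:-→d8:H4  best=H4
  + 103.178.246.76/32 (H5) depth=32
  del 216.132.0.0/14 (clear depth 14)
  ? 103.178.246.76  path d0:-→d1:-→d2:-→d3:-→d4:-→d5:-→d6:-→d7:-→d8:-→d9:-→d10:-→d11:-→d12:-→d13:-→d14:-→d15:-→d16:-→d17:-→d18:-→d19:-→d20:-→d21:-→d22:-→d23:-→d24:H5→d25:-→d26:-→d27:-→d28:-→d29:-→d30:-→d31:-→d32:H5  best=H5
  ? 216.135.83.0  path d0:-→d1:-→d2:-→d3:H0→d4:-→d5:-→d6:-→d7:-→d8:H4→d9:-→d10:-→d11:-→d12:-→d13:-→d14:-→d15:-→d16:-→d17:-→d18:-→d19:-→d20:-→d21:-→d22:-→d23:-→d24:H0→d25:-  best=H0

== LOOKUPS ==
["H1","H1","H1","H0","H1","H1","H0","H2","H4","H4","H5","H0"]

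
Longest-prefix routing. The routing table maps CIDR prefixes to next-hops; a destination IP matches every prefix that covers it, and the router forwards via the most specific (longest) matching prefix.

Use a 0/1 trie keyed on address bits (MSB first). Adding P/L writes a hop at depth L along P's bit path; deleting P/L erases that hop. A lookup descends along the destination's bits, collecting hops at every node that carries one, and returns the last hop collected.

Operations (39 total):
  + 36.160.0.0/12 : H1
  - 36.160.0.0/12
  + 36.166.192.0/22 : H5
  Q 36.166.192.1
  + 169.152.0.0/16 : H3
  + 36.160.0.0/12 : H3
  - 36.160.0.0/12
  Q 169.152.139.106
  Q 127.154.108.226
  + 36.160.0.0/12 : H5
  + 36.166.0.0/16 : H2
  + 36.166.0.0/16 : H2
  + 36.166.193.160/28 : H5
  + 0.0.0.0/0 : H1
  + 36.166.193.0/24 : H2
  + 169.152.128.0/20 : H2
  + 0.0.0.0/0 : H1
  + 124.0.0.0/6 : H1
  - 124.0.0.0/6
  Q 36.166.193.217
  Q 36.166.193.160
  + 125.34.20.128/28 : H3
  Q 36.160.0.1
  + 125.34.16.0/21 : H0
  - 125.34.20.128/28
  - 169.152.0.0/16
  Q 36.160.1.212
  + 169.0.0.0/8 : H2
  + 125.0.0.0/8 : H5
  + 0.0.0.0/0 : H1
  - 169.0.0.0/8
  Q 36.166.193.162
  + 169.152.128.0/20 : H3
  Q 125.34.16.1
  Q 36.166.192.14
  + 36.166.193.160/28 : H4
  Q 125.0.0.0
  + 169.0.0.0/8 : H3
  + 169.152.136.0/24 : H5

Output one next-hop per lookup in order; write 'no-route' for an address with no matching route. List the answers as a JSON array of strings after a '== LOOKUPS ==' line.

Apply in order:
  add 36.160.0.0/12 -> H1 at depth 12
  - 36.160.0.0/12 clear@12
  add 36.166.192.0/22 -> H5 at depth 22
  lookup 36.166.192.1: bits 0010010010100110110000 walk d0:-→d1:-→d2:-→d3:-→d4:-→d5:-→d6:-→d7:-→d8:-→d9:-→d10:-→d11:-→d12:-→d13:-→d14:-→d15:-→d16:-→d17:-→d18:-→d19:-→d20:-→d21:-→d22:H5 -> H5
  add 169.152.0.0/16 -> H3 at depth 16
  add 36.160.0.0/12 -> H3 at depth 12
  - 36.160.0.0/12 clear@12
  lookup 169.152.139.106: bits 1010100110011000 walk d0:-→d1:-→d2:-→d3:-→d4:-→d5:-→d6:-→d7:-→d8:-→d9:-→d10:-→d11:-→d12:-→d13:-→d14:-→d15:-→d16:H3 -> H3
  lookup 127.154.108.226: bits 0 walk d0:-→d1:- -> no-route
  add 36.160.0.0/12 -> H5 at depth 12
  add 36.166.0.0/16 -> H2 at depth 16
  add 36.166.0.0/16 -> H2 at depth 16
  add 36.166.193.160/28 -> H5 at depth 28
  add 0.0.0.0/0 -> H1 at depth 0
  add 36.166.193.0/24 -> H2 at depth 24
  add 169.152.128.0/20 -> H2 at depth 20
  add 0.0.0.0/0 -> H1 at depth 0
  add 124.0.0.0/6 -> H1 at depth 6
  - 124.0.0.0/6 clear@6
  lookup 36.166.193.217: bits 0010010010100110110000011 walk d0:H1→d1:-→d2:-→d3:-→d4:-→d5:-→d6:-→d7:-→d8:-→d9:-→d10:-→d11:-→d12:H5→d13:-→d14:-→d15:-→d16:H2→d17:-→d18:-→d19:-→d20:-→d21:-→d22:H5→d23:-→d24:H2→d25:- -> H2
  lookup 36.166.193.160: bits 0010010010100110110000011010 walk d0:H1→d1:-→d2:-→d3:-→d4:-→d5:-→d6:-→d7:-→d8:-→d9:-→d10:-→d11:-→d12:H5→d13:-→d14:-→d15:-→d16:H2→d17:-→d18:-→d19:-→d20:-→d21:-→d22:H5→d23:-→d24:H2→d25:-→d26:-→d27:-→d28:H5 -> H5
  add 125.34.20.128/28 -> H3 at depth 28
  lookup 36.160.0.1: bits 0010010010100 walk d0:H1→d1:-→d2:-→d3:-→d4:-→d5:-→d6:-→d7:-→d8:-→d9:-→d10:-→d11:-→d12:H5→d13:- -> H5
  add 125.34.16.0/21 -> H0 at depth 21
  - 125.34.20.128/28 clear@28
  - 169.152.0.0/16 clear@16
  lookup 36.160.1.212: bits 0010010010100 walk d0:H1→d1:-→d2:-→d3:-→d4:-→d5:-→d6:-→d7:-→d8:-→d9:-→d10:-→d11:-→d12:H5→d13:- -> H5
  add 169.0.0.0/8 -> H2 at depth 8
  add 125.0.0.0/8 -> H5 at depth 8
  add 0.0.0.0/0 -> H1 at depth 0
  - 169.0.0.0/8 clear@8
  lookup 36.166.193.162: bits 0010010010100110110000011010 walk d0:H1→d1:-→d2:-→d3:-→d4:-→d5:-→d6:-→d7:-→d8:-→d9:-→d10:-→d11:-→d12:H5→d13:-→d14:-→d15:-→d16:H2→d17:-→d18:-→d19:-→d20:-→d21:-→d22:H5→d23:-→d24:H2→d25:-→d26:-→d27:-→d28:H5 -> H5
  add 169.152.128.0/20 -> H3 at depth 20
  lookup 125.34.16.1: bits 011111010010001000010 walk d0:H1→d1:-→d2:-→d3:-→d4:-→d5:-→d6:-→d7:-→d8:H5→d9:-→d10:-→d11:-→d12:-→d13:-→d14:-→d15:-→d16:-→d17:-→d18:-→d19:-→d20:-→d21:H0 -> H0
  lookup 36.166.192.14: bits 00100100101001101100000 walk d0:H1→d1:-→d2:-→d3:-→d4:-→d5:-→d6:-→d7:-→d8:-→d9:-→d10:-→d11:-→d12:H5→d13:-→d14:-→d15:-→d16:H2→d17:-→d18:-→d19:-→d20:-→d21:-→d22:H5→d23:- -> H5
  add 36.166.193.160/28 -> H4 at depth 28
  lookup 125.0.0.0: bits 0111110100 walk d0:H1→d1:-→d2:-→d3:-→d4:-→d5:-→d6:-→d7:-→d8:H5→d9:-→d10:- -> H5
  add 169.0.0.0/8 -> H3 at depth 8
  add 169.152.136.0/24 -> H5 at depth 24

== LOOKUPS ==
["H5","H3","no-route","H2","H5","H5","H5","H5","H0","H5","H5"]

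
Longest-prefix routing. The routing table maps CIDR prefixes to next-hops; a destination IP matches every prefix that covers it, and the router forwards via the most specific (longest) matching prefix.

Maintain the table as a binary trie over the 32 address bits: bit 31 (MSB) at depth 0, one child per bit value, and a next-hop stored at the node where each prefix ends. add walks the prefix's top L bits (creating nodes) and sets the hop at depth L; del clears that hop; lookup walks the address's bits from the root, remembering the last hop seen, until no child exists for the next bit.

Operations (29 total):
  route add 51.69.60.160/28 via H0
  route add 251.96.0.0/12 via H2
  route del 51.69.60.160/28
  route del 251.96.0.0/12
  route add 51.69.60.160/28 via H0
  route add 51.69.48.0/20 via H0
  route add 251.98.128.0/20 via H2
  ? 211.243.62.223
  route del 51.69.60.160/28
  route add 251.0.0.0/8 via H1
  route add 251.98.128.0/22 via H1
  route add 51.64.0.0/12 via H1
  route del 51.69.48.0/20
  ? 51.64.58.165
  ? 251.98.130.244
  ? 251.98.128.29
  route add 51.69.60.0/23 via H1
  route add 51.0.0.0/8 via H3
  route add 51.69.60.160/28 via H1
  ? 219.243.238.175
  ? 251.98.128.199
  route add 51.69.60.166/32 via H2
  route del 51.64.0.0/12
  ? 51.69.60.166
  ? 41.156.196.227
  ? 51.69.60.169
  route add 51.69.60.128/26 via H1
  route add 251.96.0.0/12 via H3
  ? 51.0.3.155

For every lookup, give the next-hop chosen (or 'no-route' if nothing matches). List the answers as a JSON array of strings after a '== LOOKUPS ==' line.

Trace:
  add 51.69.60.160/28 -> H0 at depth 28
  add 251.96.0.0/12 -> H2 at depth 12
  del 51.69.60.160/28 (clear depth 28)
  del 251.96.0.0/12 (clear depth 12)
  add 51.69.60.160/28 -> H0 at depth 28
  add 51.69.48.0/20 -> H0 at depth 20
  add 251.98.128.0/20 -> H2 at depth 20
  Q 211.243.62.223: descend 11 ; hops seen [∅] ; pick no-route
  del 51.69.60.160/28 (clear depth 28)
  add 251.0.0.0/8 -> H1 at depth 8
  add 251.98.128.0/22 -> H1 at depth 22
  add 51.64.0.0/12 -> H1 at depth 12
  del 51.69.48.0/20 (clear depth 20)
  Q 51.64.58.165: descend 0011001101000 ; hops seen [H1] ; pick H1
  Q 251.98.130.244: descend 1111101101100010100000 ; hops seen [H1,H2,H1] ; pick H1
  Q 251.98.128.29: descend 1111101101100010100000 ; hops seen [H1,H2,H1] ; pick H1
  add 51.69.60.0/23 -> H1 at depth 23
  add 51.0.0.0/8 -> H3 at depth 8
  add 51.69.60.160/28 -> H1 at depth 28
  Q 219.243.238.175: descend 11 ; hops seen [∅] ; pick no-route
  Q 251.98.128.199: descend 1111101101100010100000 ; hops seen [H1,H2,H1] ; pick H1
  add 51.69.60.166/32 -> H2 at depth 32
  del 51.64.0.0/12 (clear depth 12)
  Q 51.69.60.166: descend 00110011010001010011110010100110 ; hops seen [H3,H1,H1,H2] ; pick H2
  Q 41.156.196.227: descend 001 ; hops seen [∅] ; pick no-route
  Q 51.69.60.169: descend 0011001101000101001111001010 ; hops seen [H3,H1,H1] ; pick H1
  add 51.69.60.128/26 -> H1 at depth 26
  add 251.96.0.0/12 -> H3 at depth 12
  Q 51.0.3.155: descend 001100110 ; hops seen [H3] ; pick H3

== LOOKUPS ==
["no-route","H1","H1","H1","no-route","H1","H2","no-route","H1","H3"]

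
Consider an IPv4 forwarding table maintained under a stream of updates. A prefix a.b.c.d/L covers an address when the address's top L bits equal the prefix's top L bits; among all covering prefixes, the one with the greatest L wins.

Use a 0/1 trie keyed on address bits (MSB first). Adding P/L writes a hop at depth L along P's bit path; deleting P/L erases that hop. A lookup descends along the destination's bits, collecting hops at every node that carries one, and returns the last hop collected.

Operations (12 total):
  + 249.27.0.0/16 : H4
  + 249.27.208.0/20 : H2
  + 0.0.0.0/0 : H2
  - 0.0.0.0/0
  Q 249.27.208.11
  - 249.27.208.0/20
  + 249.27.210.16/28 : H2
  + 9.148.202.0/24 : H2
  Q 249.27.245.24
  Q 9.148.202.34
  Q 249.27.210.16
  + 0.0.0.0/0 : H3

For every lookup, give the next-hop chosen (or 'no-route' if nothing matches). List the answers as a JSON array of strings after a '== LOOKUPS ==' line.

Trace:
  add 249.27.0.0/16 -> H4 at depth 16
  add 249.27.208.0/20 -> H2 at depth 20
  add 0.0.0.0/0 -> H2 at depth 0
  del 0.0.0.0/0 (clear depth 0)
  lookup 249.27.208.11: bits 11111001000110111101 walk d0:-→d1:-→d2:-→d3:-→d4:-→d5:-→d6:-→d7:-→d8:-→d9:-→d10:-→d11:-→d12:-→d13:-→d14:-→d15:-→d16:H4→d17:-→d18:-→d19:-→d20:H2 -> H2
  del 249.27.208.0/20 (clear depth 20)
  add 249.27.210.16/28 -> H2 at depth 28
  add 9.148.202.0/24 -> H2 at depth 24
  lookup 249.27.245.24: bits 111110010001101111 walk d0:-→d1:-→d2:-→d3:-→d4:-→d5:-→d6:-→d7:-→d8:-→d9:-→d10:-→d11:-→d12:-→d13:-→d14:-→d15:-→d16:H4→d17:-→d18:- -> H4
  lookup 9.148.202.34: bits 000010011001010011001010 walk d0:-→d1:-→d2:-→d3:-→d4:-→d5:-→d6:-→d7:-→d8:-→d9:-→d10:-→d11:-→d12:-→d13:-→d14:-→d15:-→d16:-→d17:-→d18:-→d19:-→d20:-→d21:-→d22:-→d23:-→d24:H2 -> H2
  lookup 249.27.210.16: bits 1111100100011011110100100001 walk d0:-→d1:-→d2:-→d3:-→d4:-→d5:-→d6:-→d7:-→d8:-→d9:-→d10:-→d11:-→d12:-→d13:-→d14:-→d15:-→d16:H4→d17:-→d18:-→d19:-→d20:-→d21:-→d22:-→d23:-→d24:-→d25:-→d26:-→d27:-→d28:H2 -> H2
  add 0.0.0.0/0 -> H3 at depth 0

== LOOKUPS ==
["H2","H4","H2","H2"]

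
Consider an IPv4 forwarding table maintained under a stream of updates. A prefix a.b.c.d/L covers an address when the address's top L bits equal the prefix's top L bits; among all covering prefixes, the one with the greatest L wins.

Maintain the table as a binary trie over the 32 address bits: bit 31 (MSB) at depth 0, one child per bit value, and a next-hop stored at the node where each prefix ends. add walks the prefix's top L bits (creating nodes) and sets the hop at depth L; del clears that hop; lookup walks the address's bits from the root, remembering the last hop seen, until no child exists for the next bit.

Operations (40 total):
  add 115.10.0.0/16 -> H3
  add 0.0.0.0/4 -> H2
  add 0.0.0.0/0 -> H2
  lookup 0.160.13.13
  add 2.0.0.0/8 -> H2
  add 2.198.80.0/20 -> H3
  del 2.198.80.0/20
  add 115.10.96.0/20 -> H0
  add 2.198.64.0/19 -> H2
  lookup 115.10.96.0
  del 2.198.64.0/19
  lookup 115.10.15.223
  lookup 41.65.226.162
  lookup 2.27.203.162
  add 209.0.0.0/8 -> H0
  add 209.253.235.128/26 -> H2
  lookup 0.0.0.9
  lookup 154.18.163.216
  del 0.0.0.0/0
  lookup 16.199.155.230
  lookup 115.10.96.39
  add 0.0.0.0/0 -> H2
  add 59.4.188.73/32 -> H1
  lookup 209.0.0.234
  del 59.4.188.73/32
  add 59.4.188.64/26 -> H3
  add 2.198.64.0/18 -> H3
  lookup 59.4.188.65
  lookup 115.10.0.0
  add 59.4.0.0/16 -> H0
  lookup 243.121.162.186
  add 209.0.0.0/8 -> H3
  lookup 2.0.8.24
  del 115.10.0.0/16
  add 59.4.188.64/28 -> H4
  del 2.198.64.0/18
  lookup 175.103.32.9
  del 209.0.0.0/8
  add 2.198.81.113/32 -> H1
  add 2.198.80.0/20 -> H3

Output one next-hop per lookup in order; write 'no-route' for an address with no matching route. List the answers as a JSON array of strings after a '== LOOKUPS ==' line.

Apply in order:
  + 115.10.0.0/16 (H3) depth=16
  + 0.0.0.0/4 (H2) depth=4
  + 0.0.0.0/0 (H2) depth=0
  lookup 0.160.13.13: bits 0000 walk d0:H2→d1:-→d2:-→d3:-→d4:H2 -> H2
  + 2.0.0.0/8 (H2) depth=8
  + 2.198.80.0/20 (H3) depth=20
  del 2.198.80.0/20 (clear depth 20)
  + 115.10.96.0/20 (H0) depth=20
  + 2.198.64.0/19 (H2) depth=19
  lookup 115.10.96.0: bits 01110011000010100110 walk d0:H2→d1:-→d2:-→d3:-→d4:-→d5:-→d6:-→d7:-→d8:-→d9:-→d10:-→d11:-→d12:-→d13:-→d14:-→d15:-→d16:H3→d17:-→d18:-→d19:-→d20:H0 -> H0
  del 2.198.64.0/19 (clear depth 19)
  lookup 115.10.15.223: bits 01110011000010100 walk d0:H2→d1:-→d2:-→d3:-→d4:-→d5:-→d6:-→d7:-→d8:-→d9:-→d10:-→d11:-→d12:-→d13:-→d14:-→d15:-→d16:H3→d17:- -> H3
  lookup 41.65.226.162: bits 00 walk d0:H2→d1:-→d2:- -> H2
  lookup 2.27.203.162: bits 00000010 walk d0:H2→d1:-→d2:-→d3:-→d4:H2→d5:-→d6:-→d7:-→d8:H2 -> H2
  + 209.0.0.0/8 (H0) depth=8
  + 209.253.235.128/26 (H2) depth=26
  lookup 0.0.0.9: bits 000000 walk d0:H2→d1:-→d2:-→d3:-→d4:H2→d5:-→d6:- -> H2
  lookup 154.18.163.216: bits 1 walk d0:H2→d1:- -> H2
  del 0.0.0.0/0 (clear depth 0)
  lookup 16.199.155.230: bits 000 walk d0:-→d1:-→d2:-→d3:- -> no-route
  lookup 115.10.96.39: bits 01110011000010100110 walk d0:-→d1:-→d2:-→d3:-→d4:-→d5:-→d6:-→d7:-→d8:-→d9:-→d10:-→d11:-→d12:-→d13:-→d14:-→d15:-→d16:H3→d17:-→d18:-→d19:-→d20:H0 -> H0
  + 0.0.0.0/0 (H2) depth=0
  + 59.4.188.73/32 (H1) depth=32
  lookup 209.0.0.234: bits 11010001 walk d0:H2→d1:-→d2:-→d3:-→d4:-→d5:-→d6:-→d7:-→d8:H0 -> H0
  del 59.4.188.73/32 (clear depth 32)
  + 59.4.188.64/26 (H3) depth=26
  + 2.198.64.0/18 (H3) depth=18
  lookup 59.4.188.65: bits 0011101100000100101111000100 walk d0:H2→d1:-→d2:-→d3:-→d4:-→d5:-→d6:-→d7:-→d8:-→d9:-→d10:-→d11:-→d12:-→d13:-→d14:-→d15:-→d16:-→d17:-→d18:-→d19:-→d20:-→d21:-→d22:-→d23:-→d24:-→d25:-→d26:H3→d27:-→d28:- -> H3
  lookup 115.10.0.0: bits 01110011000010100 walk d0:H2→d1:-→d2:-→d3:-→d4:-→d5:-→d6:-→d7:-→d8:-→d9:-→d10:-→d11:-→d12:-→d13:-→d14:-→d15:-→d16:H3→d17:- -> H3
  + 59.4.0.0/16 (H0) depth=16
  lookup 243.121.162.186: bits 11 walk d0:H2→d1:-→d2:- -> H2
  + 209.0.0.0/8 (H3) depth=8
  lookup 2.0.8.24: bits 00000010 walk d0:H2→d1:-→d2:-→d3:-→d4:H2→d5:-→d6:-→d7:-→d8:H2 -> H2
  del 115.10.0.0/16 (clear depth 16)
  + 59.4.188.64/28 (H4) depth=28
  del 2.198.64.0/18 (clear depth 18)
  lookup 175.103.32.9: bits 1 walk d0:H2→d1:- -> H2
  del 209.0.0.0/8 (clear depth 8)
  + 2.198.81.113/32 (H1) depth=32
  + 2.198.80.0/20 (H3) depth=20

== LOOKUPS ==
["H2","H0","H3","H2","H2","H2","H2","no-route","H0","H0","H3","H3","H2","H2","H2"]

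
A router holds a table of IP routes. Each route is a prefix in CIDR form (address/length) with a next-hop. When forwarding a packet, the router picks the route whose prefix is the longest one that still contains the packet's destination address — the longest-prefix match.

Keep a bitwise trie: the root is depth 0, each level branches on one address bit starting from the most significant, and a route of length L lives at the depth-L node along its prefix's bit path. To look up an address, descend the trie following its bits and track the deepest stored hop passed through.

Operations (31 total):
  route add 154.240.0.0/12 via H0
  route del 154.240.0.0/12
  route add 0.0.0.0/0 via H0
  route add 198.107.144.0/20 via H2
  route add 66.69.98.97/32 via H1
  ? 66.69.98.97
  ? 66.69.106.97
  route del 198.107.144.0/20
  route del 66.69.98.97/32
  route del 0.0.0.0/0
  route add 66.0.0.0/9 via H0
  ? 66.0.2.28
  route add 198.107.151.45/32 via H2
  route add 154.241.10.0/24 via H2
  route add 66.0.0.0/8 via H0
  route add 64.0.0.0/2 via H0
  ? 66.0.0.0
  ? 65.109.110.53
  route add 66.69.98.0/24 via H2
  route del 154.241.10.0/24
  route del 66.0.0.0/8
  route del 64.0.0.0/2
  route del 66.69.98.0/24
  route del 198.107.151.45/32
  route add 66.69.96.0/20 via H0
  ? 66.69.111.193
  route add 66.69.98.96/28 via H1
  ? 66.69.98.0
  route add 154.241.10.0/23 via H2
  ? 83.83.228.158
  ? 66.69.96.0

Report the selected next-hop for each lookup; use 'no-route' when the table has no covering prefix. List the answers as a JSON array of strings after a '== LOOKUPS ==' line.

Apply in order:
  add 154.240.0.0/12 -> H0 at depth 12
  - 154.240.0.0/12 clear@12
  add 0.0.0.0/0 -> H0 at depth 0
  add 198.107.144.0/20 -> H2 at depth 20
  add 66.69.98.97/32 -> H1 at depth 32
  ? 66.69.98.97  path d0:H0→d1:-→d2:-→d3:-→d4:-→d5:-→d6:-→d7:-→d8:-→d9:-→d10:-→d11:-→d12:-→d13:-→d14:-→d15:-→d16:-→d17:-→d18:-→d19:-→d20:-→d21:-→d22:-→d23:-→d24:-→d25:-→d26:-→d27:-→d28:-→d29:-→d30:-→d31:-→d32:H1  best=H1
  ? 66.69.106.97  path d0:H0→d1:-→d2:-→d3:-→d4:-→d5:-→d6:-→d7:-→d8:-→d9:-→d10:-→d11:-→d12:-→d13:-→d14:-→d15:-→d16:-→d17:-→d18:-→d19:-→d20:-  best=H0
  - 198.107.144.0/20 clear@20
  - 66.69.98.97/32 clear@32
  - 0.0.0.0/0 clear@0
  add 66.0.0.0/9 -> H0 at depth 9
  ? 66.0.2.28  path d0:-→d1:-→d2:-→d3:-→d4:-→d5:-→d6:-→d7:-→d8:-→d9:H0  best=H0
  add 198.107.151.45/32 -> H2 at depth 32
  add 154.241.10.0/24 -> H2 at depth 24
  add 66.0.0.0/8 -> H0 at depth 8
  add 64.0.0.0/2 -> H0 at depth 2
  ? 66.0.0.0  path d0:-→d1:-→d2:H0→d3:-→d4:-→d5:-→d6:-→d7:-→d8:H0→d9:H0  best=H0
  ? 65.109.110.53  path d0:-→d1:-→d2:H0→d3:-→d4:-→d5:-→d6:-  best=H0
  add 66.69.98.0/24 -> H2 at depth 24
  - 154.241.10.0/24 clear@24
  - 66.0.0.0/8 clear@8
  - 64.0.0.0/2 clear@2
  - 66.69.98.0/24 clear@24
  - 198.107.151.45/32 clear@32
  add 66.69.96.0/20 -> H0 at depth 20
  ? 66.69.111.193  path d0:-→d1:-→d2:-→d3:-→d4:-→d5:-→d6:-→d7:-→d8:-→d9:H0→d10:-→d11:-→d12:-→d13:-→d14:-→d15:-→d16:-→d17:-→d18:-→d19:-→d20:H0  best=H0
  add 66.69.98.96/28 -> H1 at depth 28
  ? 66.69.98.0  path d0:-→d1:-→d2:-→d3:-→d4:-→d5:-→d6:-→d7:-→d8:-→d9:H0→d10:-→d11:-→d12:-→d13:-→d14:-→d15:-→d16:-→d17:-→d18:-→d19:-→d20:H0→d21:-→d22:-→d23:-→d24:-→d25:-  best=H0
  add 154.241.10.0/23 -> H2 at depth 23
  ? 83.83.228.158  path d0:-→d1:-→d2:-→d3:-  best=no-route
  ? 66.69.96.0  path d0:-→d1:-→d2:-→d3:-→d4:-→d5:-→d6:-→d7:-→d8:-→d9:H0→d10:-→d11:-→d12:-→d13:-→d14:-→d15:-→d16:-→d17:-→d18:-→d19:-→d20:H0→d21:-→d22:-  best=H0

== LOOKUPS ==
["H1","H0","H0","H0","H0","H0","H0","no-route","H0"]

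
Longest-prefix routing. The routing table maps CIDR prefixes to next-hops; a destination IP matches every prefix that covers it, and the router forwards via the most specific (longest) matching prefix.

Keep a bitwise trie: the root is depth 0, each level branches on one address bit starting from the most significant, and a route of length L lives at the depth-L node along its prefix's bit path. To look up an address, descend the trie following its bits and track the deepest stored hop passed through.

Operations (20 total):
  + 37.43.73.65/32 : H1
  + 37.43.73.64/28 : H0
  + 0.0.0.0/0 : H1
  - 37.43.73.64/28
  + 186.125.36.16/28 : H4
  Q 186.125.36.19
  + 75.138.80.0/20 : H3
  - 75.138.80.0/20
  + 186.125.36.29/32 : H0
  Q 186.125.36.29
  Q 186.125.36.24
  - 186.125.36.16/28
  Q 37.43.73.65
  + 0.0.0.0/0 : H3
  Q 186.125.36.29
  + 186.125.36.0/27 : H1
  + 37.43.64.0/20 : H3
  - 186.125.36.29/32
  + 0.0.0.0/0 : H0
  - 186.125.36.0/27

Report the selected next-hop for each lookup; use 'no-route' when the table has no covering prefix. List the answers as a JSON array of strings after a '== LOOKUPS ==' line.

Trace:
  add 37.43.73.65/32 -> H1 at depth 32
  add 37.43.73.64/28 -> H0 at depth 28
  add 0.0.0.0/0 -> H1 at depth 0
  - 37.43.73.64/28 clear@28
  add 186.125.36.16/28 -> H4 at depth 28
  Q 186.125.36.19: descend 1011101001111101001001000001 ; hops seen [H1,H4] ; pick H4
  add 75.138.80.0/20 -> H3 at depth 20
  - 75.138.80.0/20 clear@20
  add 186.125.36.29/32 -> H0 at depth 32
  Q 186.125.36.29: descend 10111010011111010010010000011101 ; hops seen [H1,H4,H0] ; pick H0
  Q 186.125.36.24: descend 10111010011111010010010000011 ; hops seen [H1,H4] ; pick H4
  - 186.125.36.16/28 clear@28
  Q 37.43.73.65: descend 00100101001010110100100101000001 ; hops seen [H1,H1] ; pick H1
  add 0.0.0.0/0 -> H3 at depth 0
  Q 186.125.36.29: descend 10111010011111010010010000011101 ; hops seen [H3,H0] ; pick H0
  add 186.125.36.0/27 -> H1 at depth 27
  add 37.43.64.0/20 -> H3 at depth 20
  - 186.125.36.29/32 clear@32
  add 0.0.0.0/0 -> H0 at depth 0
  - 186.125.36.0/27 clear@27

== LOOKUPS ==
["H4","H0","H4","H1","H0"]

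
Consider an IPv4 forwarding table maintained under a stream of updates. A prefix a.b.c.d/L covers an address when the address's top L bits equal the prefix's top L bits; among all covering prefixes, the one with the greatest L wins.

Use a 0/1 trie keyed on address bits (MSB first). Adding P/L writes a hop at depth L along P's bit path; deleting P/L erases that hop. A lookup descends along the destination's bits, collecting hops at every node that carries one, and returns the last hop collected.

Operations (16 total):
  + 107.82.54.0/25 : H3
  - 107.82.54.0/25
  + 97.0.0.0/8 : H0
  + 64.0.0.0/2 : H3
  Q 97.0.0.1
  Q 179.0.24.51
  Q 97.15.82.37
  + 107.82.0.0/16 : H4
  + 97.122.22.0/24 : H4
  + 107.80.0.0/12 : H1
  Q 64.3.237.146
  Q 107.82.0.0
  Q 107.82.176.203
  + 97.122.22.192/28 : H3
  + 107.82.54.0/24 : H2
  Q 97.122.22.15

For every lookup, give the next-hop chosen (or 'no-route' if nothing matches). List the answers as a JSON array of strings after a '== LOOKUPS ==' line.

Apply in order:
  add 107.82.54.0/25 -> H3 at depth 25
  - 107.82.54.0/25 clear@25
  add 97.0.0.0/8 -> H0 at depth 8
  add 64.0.0.0/2 -> H3 at depth 2
  Q 97.0.0.1: descend 01100001 ; hops seen [H3,H0] ; pick H0
  Q 179.0.24.51: descend ε ; hops seen [∅] ; pick no-route
  Q 97.15.82.37: descend 01100001 ; hops seen [H3,H0] ; pick H0
  add 107.82.0.0/16 -> H4 at depth 16
  add 97.122.22.0/24 -> H4 at depth 24
  add 107.80.0.0/12 -> H1 at depth 12
  Q 64.3.237.146: descend 01 ; hops seen [H3] ; pick H3
  Q 107.82.0.0: descend 011010110101001000 ; hops seen [H3,H1,H4] ; pick H4
  Q 107.82.176.203: descend 0110101101010010 ; hops seen [H3,H1,H4] ; pick H4
  add 97.122.22.192/28 -> H3 at depth 28
  add 107.82.54.0/24 -> H2 at depth 24
  Q 97.122.22.15: descend 011000010111101000010110 ; hops seen [H3,H0,H4] ; pick H4

== LOOKUPS ==
["H0","no-route","H0","H3","H4","H4","H4"]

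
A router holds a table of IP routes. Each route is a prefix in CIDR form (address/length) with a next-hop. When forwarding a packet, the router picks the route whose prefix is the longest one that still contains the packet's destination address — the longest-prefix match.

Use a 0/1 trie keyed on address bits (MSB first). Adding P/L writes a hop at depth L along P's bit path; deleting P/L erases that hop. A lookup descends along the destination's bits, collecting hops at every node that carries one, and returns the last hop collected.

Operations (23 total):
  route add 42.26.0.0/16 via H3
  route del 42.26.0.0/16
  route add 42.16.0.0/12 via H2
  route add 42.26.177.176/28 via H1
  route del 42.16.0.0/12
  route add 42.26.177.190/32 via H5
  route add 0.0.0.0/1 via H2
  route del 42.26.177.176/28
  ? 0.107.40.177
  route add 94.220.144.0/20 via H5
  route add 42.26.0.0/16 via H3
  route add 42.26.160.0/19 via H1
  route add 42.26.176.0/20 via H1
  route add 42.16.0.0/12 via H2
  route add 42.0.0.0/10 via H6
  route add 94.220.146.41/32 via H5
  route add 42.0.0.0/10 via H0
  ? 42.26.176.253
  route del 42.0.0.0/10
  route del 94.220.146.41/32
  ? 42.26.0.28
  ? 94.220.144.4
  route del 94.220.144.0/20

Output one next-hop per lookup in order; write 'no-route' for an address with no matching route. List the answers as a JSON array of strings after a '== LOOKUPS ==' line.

Process each operation:
  add 42.26.0.0/16 -> H3 at depth 16
  - 42.26.0.0/16 clear@16
  add 42.16.0.0/12 -> H2 at depth 12
  add 42.26.177.176/28 -> H1 at depth 28
  - 42.16.0.0/12 clear@12
  add 42.26.177.190/32 -> H5 at depth 32
  add 0.0.0.0/1 -> H2 at depth 1
  - 42.26.177.176/28 clear@28
  lookup 0.107.40.177: bits 00 walk d0:-→d1:H2→d2:- -> H2
  add 94.220.144.0/20 -> H5 at depth 20
  add 42.26.0.0/16 -> H3 at depth 16
  add 42.26.160.0/19 -> H1 at depth 19
  add 42.26.176.0/20 -> H1 at depth 20
  add 42.16.0.0/12 -> H2 at depth 12
  add 42.0.0.0/10 -> H6 at depth 10
  add 94.220.146.41/32 -> H5 at depth 32
  add 42.0.0.0/10 -> H0 at depth 10
  lookup 42.26.176.253: bits 00101010000110101011000 walk d0:-→d1:H2→d2:-→d3:-→d4:-→d5:-→d6:-→d7:-→d8:-→d9:-→d10:H0→d11:-→d12:H2→d13:-→d14:-→d15:-→d16:H3→d17:-→d18:-→d19:H1→d20:H1→d21:-→d22:-→d23:- -> H1
  - 42.0.0.0/10 clear@10
  - 94.220.146.41/32 clear@32
  lookup 42.26.0.28: bits 0010101000011010 walk d0:-→d1:H2→d2:-→d3:-→d4:-→d5:-→d6:-→d7:-→d8:-→d9:-→d10:-→d11:-→d12:H2→d13:-→d14:-→d15:-→d16:H3 -> H3
  lookup 94.220.144.4: bits 0101111011011100100100 walk d0:-→d1:H2→d2:-→d3:-→d4:-→d5:-→d6:-→d7:-→d8:-→d9:-→d10:-→d11:-→d12:-→d13:-→d14:-→d15:-→d16:-→d17:-→d18:-→d19:-→d20:H5→d21:-→d22:- -> H5
  - 94.220.144.0/20 clear@20

== LOOKUPS ==
["H2","H1","H3","H5"]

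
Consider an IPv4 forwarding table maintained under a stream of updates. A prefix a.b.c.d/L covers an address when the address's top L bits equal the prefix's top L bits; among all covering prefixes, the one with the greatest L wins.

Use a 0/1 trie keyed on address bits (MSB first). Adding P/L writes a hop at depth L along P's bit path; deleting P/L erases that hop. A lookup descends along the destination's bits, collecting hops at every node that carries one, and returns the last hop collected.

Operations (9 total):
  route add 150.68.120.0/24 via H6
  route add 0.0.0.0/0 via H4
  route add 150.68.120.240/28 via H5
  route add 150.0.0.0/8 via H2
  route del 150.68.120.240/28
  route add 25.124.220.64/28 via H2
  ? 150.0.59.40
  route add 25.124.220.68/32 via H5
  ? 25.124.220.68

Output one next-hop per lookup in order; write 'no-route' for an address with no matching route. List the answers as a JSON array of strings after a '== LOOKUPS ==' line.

Trace:
  + 150.68.120.0/24 (H6) depth=24
  + 0.0.0.0/0 (H4) depth=0
  + 150.68.120.240/28 (H5) depth=28
  + 150.0.0.0/8 (H2) depth=8
  del 150.68.120.240/28 (clear depth 28)
  + 25.124.220.64/28 (H2) depth=28
  ? 150.0.59.40  path d0:H4→d1:-→d2:-→d3:-→d4:-→d5:-→d6:-→d7:-→d8:H2→d9:-  best=H2
  + 25.124.220.68/32 (H5) depth=32
  ? 25.124.220.68  path d0:H4→d1:-→d2:-→d3:-→d4:-→d5:-→d6:-→d7:-→d8:-→d9:-→d10:-→d11:-→d12:-→d13:-→d14:-→d15:-→d16:-→d17:-→d18:-→d19:-→d20:-→d21:-→d22:-→d23:-→d24:-→d25:-→d26:-→d27:-→d28:H2→d29:-→d30:-→d31:-→d32:H5  best=H5

== LOOKUPS ==
["H2","H5"]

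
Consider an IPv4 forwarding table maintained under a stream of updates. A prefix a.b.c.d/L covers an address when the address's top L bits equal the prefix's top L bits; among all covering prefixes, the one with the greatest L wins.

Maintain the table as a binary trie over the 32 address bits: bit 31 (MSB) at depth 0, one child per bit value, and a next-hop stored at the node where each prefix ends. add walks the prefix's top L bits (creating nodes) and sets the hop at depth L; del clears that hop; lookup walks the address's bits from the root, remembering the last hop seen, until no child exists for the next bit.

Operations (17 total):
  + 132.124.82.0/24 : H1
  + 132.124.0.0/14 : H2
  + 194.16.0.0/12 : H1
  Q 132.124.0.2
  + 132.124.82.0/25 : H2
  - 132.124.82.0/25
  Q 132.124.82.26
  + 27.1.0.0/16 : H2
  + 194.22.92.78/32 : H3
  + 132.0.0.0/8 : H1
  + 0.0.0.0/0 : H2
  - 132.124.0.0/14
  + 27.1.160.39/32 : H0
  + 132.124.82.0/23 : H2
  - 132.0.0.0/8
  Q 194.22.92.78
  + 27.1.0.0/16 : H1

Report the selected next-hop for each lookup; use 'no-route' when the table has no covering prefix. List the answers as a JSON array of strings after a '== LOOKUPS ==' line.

Apply in order:
  + 132.124.82.0/24 (H1) depth=24
  + 132.124.0.0/14 (H2) depth=14
  + 194.16.0.0/12 (H1) depth=12
  Q 132.124.0.2: descend 10000100011111000 ; hops seen [H2] ; pick H2
  + 132.124.82.0/25 (H2) depth=25
  - 132.124.82.0/25 clear@25
  Q 132.124.82.26: descend 1000010001111100010100100 ; hops seen [H2,H1] ; pick H1
  + 27.1.0.0/16 (H2) depth=16
  + 194.22.92.78/32 (H3) depth=32
  + 132.0.0.0/8 (H1) depth=8
  + 0.0.0.0/0 (H2) depth=0
  - 132.124.0.0/14 clear@14
  + 27.1.160.39/32 (H0) depth=32
  + 132.124.82.0/23 (H2) depth=23
  - 132.0.0.0/8 clear@8
  Q 194.22.92.78: descend 11000010000101100101110001001110 ; hops seen [H2,H1,H3] ; pick H3
  + 27.1.0.0/16 (H1) depth=16

== LOOKUPS ==
["H2","H1","H3"]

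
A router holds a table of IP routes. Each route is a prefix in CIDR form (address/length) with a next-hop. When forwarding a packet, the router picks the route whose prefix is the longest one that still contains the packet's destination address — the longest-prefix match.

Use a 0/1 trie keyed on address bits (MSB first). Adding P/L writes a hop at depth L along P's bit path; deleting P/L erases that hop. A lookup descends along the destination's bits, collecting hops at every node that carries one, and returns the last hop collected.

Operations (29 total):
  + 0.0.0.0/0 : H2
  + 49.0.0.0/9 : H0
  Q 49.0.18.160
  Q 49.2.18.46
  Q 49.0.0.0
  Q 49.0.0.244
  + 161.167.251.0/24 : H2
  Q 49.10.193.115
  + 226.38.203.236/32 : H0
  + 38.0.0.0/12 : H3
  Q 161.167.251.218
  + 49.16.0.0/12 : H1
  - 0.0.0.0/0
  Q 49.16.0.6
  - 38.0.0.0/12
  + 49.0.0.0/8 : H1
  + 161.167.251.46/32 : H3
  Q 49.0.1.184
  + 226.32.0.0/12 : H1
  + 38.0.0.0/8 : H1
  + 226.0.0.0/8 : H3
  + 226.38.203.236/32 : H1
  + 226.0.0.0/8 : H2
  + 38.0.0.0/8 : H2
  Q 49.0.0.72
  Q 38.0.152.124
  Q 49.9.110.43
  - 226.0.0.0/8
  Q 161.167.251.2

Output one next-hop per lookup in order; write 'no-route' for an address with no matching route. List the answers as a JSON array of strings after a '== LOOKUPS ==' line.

Trace:
  add 0.0.0.0/0 -> H2 at depth 0
  add 49.0.0.0/9 -> H0 at depth 9
  ? 49.0.18.160  path d0:H2→d1:-→d2:-→d3:-→d4:-→d5:-→d6:-→d7:-→d8:-→d9:H0  best=H0
  ? 49.2.18.46  path d0:H2→d1:-→d2:-→d3:-→d4:-→d5:-→d6:-→d7:-→d8:-→d9:H0  best=H0
  ? 49.0.0.0  path d0:H2→d1:-→d2:-→d3:-→d4:-→d5:-→d6:-→d7:-→d8:-→d9:H0  best=H0
  ? 49.0.0.244  path d0:H2→d1:-→d2:-→d3:-→d4:-→d5:-→d6:-→d7:-→d8:-→d9:H0  best=H0
  add 161.167.251.0/24 -> H2 at depth 24
  ? 49.10.193.115  path d0:H2→d1:-→d2:-→d3:-→d4:-→d5:-→d6:-→d7:-→d8:-→d9:H0  best=H0
  add 226.38.203.236/32 -> H0 at depth 32
  add 38.0.0.0/12 -> H3 at depth 12
  ? 161.167.251.218  path d0:H2→d1:-→d2:-→d3:-→d4:-→d5:-→d6:-→d7:-→d8:-→d9:-→d10:-→d11:-→d12:-→d13:-→d14:-→d15:-→d16:-→d17:-→d18:-→d19:-→d20:-→d21:-→d22:-→d23:-→d24:H2  best=H2
  add 49.16.0.0/12 -> H1 at depth 12
  del 0.0.0.0/0 (clear depth 0)
  ? 49.16.0.6  path d0:-→d1:-→d2:-→d3:-→d4:-→d5:-→d6:-→d7:-→d8:-→d9:H0→d10:-→d11:-→d12:H1  best=H1
  del 38.0.0.0/12 (clear depth 12)
  add 49.0.0.0/8 -> H1 at depth 8
  add 161.167.251.46/32 -> H3 at depth 32
  ? 49.0.1.184  path d0:-→d1:-→d2:-→d3:-→d4:-→d5:-→d6:-→d7:-→d8:H1→d9:H0→d10:-→d11:-  best=H0
  add 226.32.0.0/12 -> H1 at depth 12
  add 38.0.0.0/8 -> H1 at depth 8
  add 226.0.0.0/8 -> H3 at depth 8
  add 226.38.203.236/32 -> H1 at depth 32
  add 226.0.0.0/8 -> H2 at depth 8
  add 38.0.0.0/8 -> H2 at depth 8
  ? 49.0.0.72  path d0:-→d1:-→d2:-→d3:-→d4:-→d5:-→d6:-→d7:-→d8:H1→d9:H0→d10:-→d11:-  best=H0
  ? 38.0.152.124  path d0:-→d1:-→d2:-→d3:-→d4:-→d5:-→d6:-→d7:-→d8:H2→d9:-→d10:-→d11:-→d12:-  best=H2
  ? 49.9.110.43  path d0:-→d1:-→d2:-→d3:-→d4:-→d5:-→d6:-→d7:-→d8:H1→d9:H0→d10:-→d11:-  best=H0
  del 226.0.0.0/8 (clear depth 8)
  ? 161.167.251.2  path d0:-→d1:-→d2:-→d3:-→d4:-→d5:-→d6:-→d7:-→d8:-→d9:-→d10:-→d11:-→d12:-→d13:-→d14:-→d15:-→d16:-→d17:-→d18:-→d19:-→d20:-→d21:-→d22:-→d23:-→d24:H2→d25:-→d26:-  best=H2

== LOOKUPS ==
["H0","H0","H0","H0","H0","H2","H1","H0","H0","H2","H0","H2"]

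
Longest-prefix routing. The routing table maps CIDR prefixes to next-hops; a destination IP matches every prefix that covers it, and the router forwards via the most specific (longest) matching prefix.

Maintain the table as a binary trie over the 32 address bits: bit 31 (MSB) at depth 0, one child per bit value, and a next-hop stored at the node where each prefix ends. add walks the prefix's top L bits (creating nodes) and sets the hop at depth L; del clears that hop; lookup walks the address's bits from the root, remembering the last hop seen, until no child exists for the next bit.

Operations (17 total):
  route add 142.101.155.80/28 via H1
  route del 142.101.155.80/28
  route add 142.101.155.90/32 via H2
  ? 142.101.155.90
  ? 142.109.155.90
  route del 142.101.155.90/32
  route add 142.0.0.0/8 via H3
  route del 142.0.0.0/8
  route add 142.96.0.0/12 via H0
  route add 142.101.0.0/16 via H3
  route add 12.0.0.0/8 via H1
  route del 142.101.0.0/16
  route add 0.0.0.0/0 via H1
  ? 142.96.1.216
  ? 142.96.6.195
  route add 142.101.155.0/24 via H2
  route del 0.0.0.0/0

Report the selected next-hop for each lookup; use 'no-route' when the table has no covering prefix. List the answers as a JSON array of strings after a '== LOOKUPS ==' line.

Trace:
  + 142.101.155.80/28 (H1) depth=28
  - 142.101.155.80/28 clear@28
  + 142.101.155.90/32 (H2) depth=32
  ? 142.101.155.90  path d0:-→d1:-→d2:-→d3:-→d4:-→d5:-→d6:-→d7:-→d8:-→d9:-→d10:-→d11:-→d12:-→d13:-→d14:-→d15:-→d16:-→d17:-→d18:-→d19:-→d20:-→d21:-→d22:-→d23:-→d24:-→d25:-→d26:-→d27:-→d28:-→d29:-→d30:-→d31:-→d32:H2  best=H2
  ? 142.109.155.90  path d0:-→d1:-→d2:-→d3:-→d4:-→d5:-→d6:-→d7:-→d8:-→d9:-→d10:-→d11:-→d12:-  best=no-route
  - 142.101.155.90/32 clear@32
  + 142.0.0.0/8 (H3) depth=8
  - 142.0.0.0/8 clear@8
  + 142.96.0.0/12 (H0) depth=12
  + 142.101.0.0/16 (H3) depth=16
  + 12.0.0.0/8 (H1) depth=8
  - 142.101.0.0/16 clear@16
  + 0.0.0.0/0 (H1) depth=0
  ? 142.96.1.216  path d0:H1→d1:-→d2:-→d3:-→d4:-→d5:-→d6:-→d7:-→d8:-→d9:-→d10:-→d11:-→d12:H0→d13:-  best=H0
  ? 142.96.6.195  path d0:H1→d1:-→d2:-→d3:-→d4:-→d5:-→d6:-→d7:-→d8:-→d9:-→d10:-→d11:-→d12:H0→d13:-  best=H0
  + 142.101.155.0/24 (H2) depth=24
  - 0.0.0.0/0 clear@0

== LOOKUPS ==
["H2","no-route","H0","H0"]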